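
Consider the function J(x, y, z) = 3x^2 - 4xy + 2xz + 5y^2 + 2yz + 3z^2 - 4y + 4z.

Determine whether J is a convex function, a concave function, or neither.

convex

J is quadratic, so its Hessian is the constant matrix H = [[6, -4, 2], [-4, 10, 2], [2, 2, 6]].
Leading principal minors: 6, 44, 168.
All positive ⇒ H ≻ 0 ⇒ convex.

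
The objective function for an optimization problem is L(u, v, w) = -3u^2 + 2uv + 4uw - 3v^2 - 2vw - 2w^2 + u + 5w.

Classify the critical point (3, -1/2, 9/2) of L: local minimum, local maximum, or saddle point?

local maximum

The Hessian is constant: H = [[-6, 2, 4], [2, -6, -2], [4, -2, -4]].
Leading principal minors: Δ₁ = -6, Δ₂ = 32, Δ₃ = -40.
The minors alternate sign starting negative (−, +, −), so H is negative definite: a local maximum.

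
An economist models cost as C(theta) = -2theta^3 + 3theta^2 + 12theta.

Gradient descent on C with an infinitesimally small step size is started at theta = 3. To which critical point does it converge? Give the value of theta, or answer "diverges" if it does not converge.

diverges

C'(theta) = -6(theta - 2)(theta + 1), so C'(3) = -24.
Gradient descent moves in the -C' direction, i.e. theta is increasing.
There is no critical point above theta=3, and C' keeps the same sign, so the iterate runs off to +∞.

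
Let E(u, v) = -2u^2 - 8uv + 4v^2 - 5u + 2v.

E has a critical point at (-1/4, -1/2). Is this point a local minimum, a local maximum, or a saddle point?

saddle point

The Hessian of E is constant: H = [[-4, -8], [-8, 8]].
det(H) = (-4)·8 − (-8)² = -96.
Since det(H) < 0, H is indefinite and the critical point is a saddle point.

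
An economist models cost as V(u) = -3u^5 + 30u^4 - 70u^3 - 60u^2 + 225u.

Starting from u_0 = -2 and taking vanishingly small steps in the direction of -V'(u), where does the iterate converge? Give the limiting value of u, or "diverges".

-1

V'(u) = -15(u - 5)(u - 3)(u - 1)(u + 1), so V'(-2) = -1575.
Gradient descent moves in the -V' direction, i.e. u is increasing.
The nearest critical point in that direction is u = -1, where V'' = 720 > 0 (a local minimum). The iterate converges there.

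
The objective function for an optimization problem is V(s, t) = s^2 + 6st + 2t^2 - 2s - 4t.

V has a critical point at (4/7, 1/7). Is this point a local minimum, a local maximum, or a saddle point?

The Hessian of V is constant: H = [[2, 6], [6, 4]].
det(H) = 2·4 − 6² = -28.
Since det(H) < 0, H is indefinite and the critical point is a saddle point.

saddle point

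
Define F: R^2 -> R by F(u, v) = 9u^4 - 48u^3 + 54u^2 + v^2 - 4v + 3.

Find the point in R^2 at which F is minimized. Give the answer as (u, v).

F(u,v) separates as P(u) + Q(v) + 3, so its minimum is min P + min Q + 3.
P'(u) = 36u(u - 3)(u - 1) vanishes at u ∈ {0, 1, 3}; Q'(v) = 2v - 4 vanishes at v ∈ {2}.
Local minima of P (where P''>0): P(0)=0, P(3)=-81. Local minima of Q: Q(2)=-4.
So the global minimum of F is P(3) + Q(2) + 3 = -81 − 4 + 3 = -82, attained at (3, 2).

(3, 2)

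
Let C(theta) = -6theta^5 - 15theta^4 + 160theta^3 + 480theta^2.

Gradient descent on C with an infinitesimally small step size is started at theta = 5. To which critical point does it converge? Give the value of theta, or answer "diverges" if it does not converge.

C'(theta) = -30theta(theta - 4)(theta + 2)(theta + 4), so C'(5) = -9450.
Gradient descent moves in the -C' direction, i.e. theta is increasing.
There is no critical point above theta=5, and C' keeps the same sign, so the iterate runs off to +∞.

diverges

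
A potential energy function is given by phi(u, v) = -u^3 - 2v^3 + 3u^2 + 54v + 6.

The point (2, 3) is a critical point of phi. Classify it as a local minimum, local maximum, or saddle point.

The mixed partial ∂²phi/∂u∂v is 0, so the Hessian at any point is diag(phi_uu, phi_vv) = diag(6(-u + 1), -12v).
At (2, 3): H = diag(-6, -36).
Both eigenvalues are negative, so H is negative definite: a local maximum.

local maximum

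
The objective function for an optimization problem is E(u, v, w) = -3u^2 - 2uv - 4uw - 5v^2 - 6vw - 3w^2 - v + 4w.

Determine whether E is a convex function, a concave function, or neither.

E is quadratic, so its Hessian is the constant matrix H = [[-6, -2, -4], [-2, -10, -6], [-4, -6, -6]].
Leading principal minors: -6, 56, -56.
Signs alternate −, +, − ⇒ H ≺ 0 ⇒ concave.

concave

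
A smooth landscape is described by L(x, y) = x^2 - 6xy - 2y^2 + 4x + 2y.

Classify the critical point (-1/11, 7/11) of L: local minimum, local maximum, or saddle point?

saddle point

The Hessian of L is constant: H = [[2, -6], [-6, -4]].
det(H) = 2·(-4) − (-6)² = -44.
Since det(H) < 0, H is indefinite and the critical point is a saddle point.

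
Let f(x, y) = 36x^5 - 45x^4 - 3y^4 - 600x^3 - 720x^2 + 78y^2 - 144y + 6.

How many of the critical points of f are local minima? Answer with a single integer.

f separates as a function of x plus a function of y, so ∇f=0 decouples.
∂f/∂x = 180x(x - 4)(x + 1)(x + 2) = 0 at x ∈ {-2, -1, 0, 4}; ∂f/∂y = -12(y - 3)(y - 1)(y + 4) = 0 at y ∈ {-4, 1, 3}.
The Hessian is diagonal: diag(f_xx, f_yy). Second derivatives: f_xx(-2)=-2160, f_xx(-1)=900, f_xx(0)=-1440, f_xx(4)=21600; f_yy(-4)=-420, f_yy(1)=120, f_yy(3)=-168.
Local minima occur where both diagonal entries positive: (-1, 1), (4, 1). Count: 2.

2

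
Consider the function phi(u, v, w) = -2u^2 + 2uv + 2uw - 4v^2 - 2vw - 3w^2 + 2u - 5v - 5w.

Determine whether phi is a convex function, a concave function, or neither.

phi is quadratic, so its Hessian is the constant matrix H = [[-4, 2, 2], [2, -8, -2], [2, -2, -6]].
Leading principal minors: -4, 28, -136.
Signs alternate −, +, − ⇒ H ≺ 0 ⇒ concave.

concave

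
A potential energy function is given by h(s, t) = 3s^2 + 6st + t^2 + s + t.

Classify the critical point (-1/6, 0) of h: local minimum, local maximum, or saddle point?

saddle point

The Hessian of h is constant: H = [[6, 6], [6, 2]].
det(H) = 6·2 − 6² = -24.
Since det(H) < 0, H is indefinite and the critical point is a saddle point.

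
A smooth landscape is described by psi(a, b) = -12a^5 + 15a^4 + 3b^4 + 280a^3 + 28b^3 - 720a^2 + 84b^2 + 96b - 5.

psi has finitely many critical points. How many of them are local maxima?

2

psi separates as a function of a plus a function of b, so ∇psi=0 decouples.
∂psi/∂a = -60a(a - 3)(a - 2)(a + 4) = 0 at a ∈ {-4, 0, 2, 3}; ∂psi/∂b = 12(b + 1)(b + 2)(b + 4) = 0 at b ∈ {-4, -2, -1}.
The Hessian is diagonal: diag(psi_aa, psi_bb). Second derivatives: psi_aa(-4)=10080, psi_aa(0)=-1440, psi_aa(2)=720, psi_aa(3)=-1260; psi_bb(-4)=72, psi_bb(-2)=-24, psi_bb(-1)=36.
Local maxima occur where both diagonal entries negative: (0, -2), (3, -2). Count: 2.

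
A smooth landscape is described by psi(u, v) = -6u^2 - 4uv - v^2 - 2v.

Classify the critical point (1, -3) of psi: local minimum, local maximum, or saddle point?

local maximum

The Hessian of psi is constant: H = [[-12, -4], [-4, -2]].
det(H) = (-12)·(-2) − (-4)² = 8.
det(H) > 0 and tr(H) = -14 < 0, so H is negative definite and the point is a local maximum.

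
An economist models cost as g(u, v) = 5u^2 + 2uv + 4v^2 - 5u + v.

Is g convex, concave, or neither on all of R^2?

g is quadratic, so its Hessian is the constant matrix H = [[10, 2], [2, 8]].
det(H) = 76, tr(H) = 18.
det(H) > 0 and tr(H) > 0, so H is positive definite everywhere: convex.

convex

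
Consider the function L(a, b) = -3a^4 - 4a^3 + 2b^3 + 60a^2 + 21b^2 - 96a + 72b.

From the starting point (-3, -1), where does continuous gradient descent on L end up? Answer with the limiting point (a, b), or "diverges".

(1, -3)

L is separable, so gradient descent decouples: a follows -∂L/∂a, b follows -∂L/∂b.
∂L/∂a = -12(a - 2)(a - 1)(a + 4); at a=-3 this is -240, so a increases.
∂L/∂b = 6(b + 3)(b + 4); at b=-1 this is 36, so b decreases.
a converges to its nearest critical value 1 (a local min of the a-part); b converges to -3. The iterate converges to (1, -3).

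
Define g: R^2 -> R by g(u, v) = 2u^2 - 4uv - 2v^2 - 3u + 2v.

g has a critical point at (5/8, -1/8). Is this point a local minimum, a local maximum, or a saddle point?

The Hessian of g is constant: H = [[4, -4], [-4, -4]].
det(H) = 4·(-4) − (-4)² = -32.
Since det(H) < 0, H is indefinite and the critical point is a saddle point.

saddle point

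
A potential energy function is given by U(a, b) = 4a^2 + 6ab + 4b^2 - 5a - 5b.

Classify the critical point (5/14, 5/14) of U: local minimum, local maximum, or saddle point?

The Hessian of U is constant: H = [[8, 6], [6, 8]].
det(H) = 8·8 − 6² = 28.
det(H) > 0 and tr(H) = 16 > 0, so H is positive definite and the point is a local minimum.

local minimum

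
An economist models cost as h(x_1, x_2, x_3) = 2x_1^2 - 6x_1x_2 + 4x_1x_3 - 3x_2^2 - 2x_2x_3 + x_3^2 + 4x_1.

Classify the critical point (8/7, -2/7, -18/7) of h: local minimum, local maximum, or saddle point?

The Hessian is constant: H = [[4, -6, 4], [-6, -6, -2], [4, -2, 2]].
Leading principal minors: Δ₁ = 4, Δ₂ = -60, Δ₃ = 56.
The minors fit neither the all-positive nor the alternating-sign pattern, so H is indefinite: a saddle point.

saddle point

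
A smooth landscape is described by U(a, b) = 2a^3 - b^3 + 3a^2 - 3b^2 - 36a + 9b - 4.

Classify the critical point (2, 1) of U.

The mixed partial ∂²U/∂a∂b is 0, so the Hessian at any point is diag(U_aa, U_bb) = diag(6(2a + 1), -6(b + 1)).
At (2, 1): H = diag(30, -12).
The eigenvalues have opposite signs, so H is indefinite: a saddle point.

saddle point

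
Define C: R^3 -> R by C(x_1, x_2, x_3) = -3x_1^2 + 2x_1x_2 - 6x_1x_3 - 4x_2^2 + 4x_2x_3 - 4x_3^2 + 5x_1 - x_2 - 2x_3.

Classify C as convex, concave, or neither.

concave

C is quadratic, so its Hessian is the constant matrix H = [[-6, 2, -6], [2, -8, 4], [-6, 4, -8]].
Leading principal minors: -6, 44, -64.
Signs alternate −, +, − ⇒ H ≺ 0 ⇒ concave.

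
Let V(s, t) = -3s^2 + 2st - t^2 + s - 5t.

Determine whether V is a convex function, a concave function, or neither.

concave

V is quadratic, so its Hessian is the constant matrix H = [[-6, 2], [2, -2]].
det(H) = 8, tr(H) = -8.
det(H) > 0 and tr(H) < 0, so H is negative definite everywhere: concave.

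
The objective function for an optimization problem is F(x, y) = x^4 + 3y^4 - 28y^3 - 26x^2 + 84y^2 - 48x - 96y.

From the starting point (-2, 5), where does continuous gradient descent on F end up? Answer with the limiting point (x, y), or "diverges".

(-3, 4)

F is separable, so gradient descent decouples: x follows -∂F/∂x, y follows -∂F/∂y.
∂F/∂x = 4(x - 4)(x + 1)(x + 3); at x=-2 this is 24, so x decreases.
∂F/∂y = 12(y - 4)(y - 2)(y - 1); at y=5 this is 144, so y decreases.
x converges to its nearest critical value -3 (a local min of the x-part); y converges to 4. The iterate converges to (-3, 4).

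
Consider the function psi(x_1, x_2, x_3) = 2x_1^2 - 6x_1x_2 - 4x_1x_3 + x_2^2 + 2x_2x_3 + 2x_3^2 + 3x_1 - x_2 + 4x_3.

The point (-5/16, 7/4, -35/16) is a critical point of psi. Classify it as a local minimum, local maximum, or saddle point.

saddle point

The Hessian is constant: H = [[4, -6, -4], [-6, 2, 2], [-4, 2, 4]].
Leading principal minors: Δ₁ = 4, Δ₂ = -28, Δ₃ = -64.
The minors fit neither the all-positive nor the alternating-sign pattern, so H is indefinite: a saddle point.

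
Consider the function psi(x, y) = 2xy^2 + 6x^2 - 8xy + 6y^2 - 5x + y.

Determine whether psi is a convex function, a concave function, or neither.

The term 2xy^2 is cubic, so the Hessian is not constant.
∂²psi/∂y² = 4x + 12, which takes both signs as x varies (negative for sufficiently negative x). A diagonal entry of the Hessian changing sign means the Hessian is neither positive- nor negative-semidefinite on all of R^2.

neither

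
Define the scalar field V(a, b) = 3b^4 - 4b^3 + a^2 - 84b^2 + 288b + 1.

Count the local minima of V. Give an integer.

2

V separates as a function of a plus a function of b, so ∇V=0 decouples.
∂V/∂a = 2a = 0 at a ∈ {0}; ∂V/∂b = 12(b - 3)(b - 2)(b + 4) = 0 at b ∈ {-4, 2, 3}.
The Hessian is diagonal: diag(V_aa, V_bb). Second derivatives: V_aa(0)=2; V_bb(-4)=504, V_bb(2)=-72, V_bb(3)=84.
Local minima occur where both diagonal entries positive: (0, -4), (0, 3). Count: 2.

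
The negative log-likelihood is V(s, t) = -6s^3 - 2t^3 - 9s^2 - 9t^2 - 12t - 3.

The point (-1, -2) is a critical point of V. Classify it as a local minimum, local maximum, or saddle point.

local minimum

The mixed partial ∂²V/∂s∂t is 0, so the Hessian at any point is diag(V_ss, V_tt) = diag(-18(2s + 1), -6(2t + 3)).
At (-1, -2): H = diag(18, 6).
Both eigenvalues are positive, so H is positive definite: a local minimum.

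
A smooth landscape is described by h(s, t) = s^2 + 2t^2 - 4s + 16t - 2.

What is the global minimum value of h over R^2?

-38

h(s,t) separates as P(s) + Q(t) − 2, so its minimum is min P + min Q − 2.
P'(s) = 2s - 4 vanishes at s ∈ {2}; Q'(t) = 4(t + 4) vanishes at t ∈ {-4}.
Local minima of P (where P''>0): P(2)=-4. Local minima of Q: Q(-4)=-32.
So the global minimum of h is P(2) + Q(-4) − 2 = -4 − 32 − 2 = -38, attained at (2, -4).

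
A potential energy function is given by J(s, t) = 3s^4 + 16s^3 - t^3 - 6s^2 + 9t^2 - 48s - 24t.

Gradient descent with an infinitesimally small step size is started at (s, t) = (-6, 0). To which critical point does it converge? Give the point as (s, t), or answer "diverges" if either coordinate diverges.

(-4, 2)

J is separable, so gradient descent decouples: s follows -∂J/∂s, t follows -∂J/∂t.
∂J/∂s = 12(s - 1)(s + 1)(s + 4); at s=-6 this is -840, so s increases.
∂J/∂t = -3(t - 4)(t - 2); at t=0 this is -24, so t increases.
s converges to its nearest critical value -4 (a local min of the s-part); t converges to 2. The iterate converges to (-4, 2).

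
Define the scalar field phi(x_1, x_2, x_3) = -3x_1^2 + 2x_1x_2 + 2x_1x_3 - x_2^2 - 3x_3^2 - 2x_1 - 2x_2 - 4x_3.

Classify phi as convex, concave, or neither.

concave

phi is quadratic, so its Hessian is the constant matrix H = [[-6, 2, 2], [2, -2, 0], [2, 0, -6]].
Leading principal minors: -6, 8, -40.
Signs alternate −, +, − ⇒ H ≺ 0 ⇒ concave.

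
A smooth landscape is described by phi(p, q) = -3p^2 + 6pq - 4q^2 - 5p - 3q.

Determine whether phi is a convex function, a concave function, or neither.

concave

phi is quadratic, so its Hessian is the constant matrix H = [[-6, 6], [6, -8]].
det(H) = 12, tr(H) = -14.
det(H) > 0 and tr(H) < 0, so H is negative definite everywhere: concave.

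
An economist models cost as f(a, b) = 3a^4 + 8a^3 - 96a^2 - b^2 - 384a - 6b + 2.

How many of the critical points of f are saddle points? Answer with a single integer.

2

f separates as a function of a plus a function of b, so ∇f=0 decouples.
∂f/∂a = 12(a - 4)(a + 2)(a + 4) = 0 at a ∈ {-4, -2, 4}; ∂f/∂b = -2(b + 3) = 0 at b ∈ {-3}.
The Hessian is diagonal: diag(f_aa, f_bb). Second derivatives: f_aa(-4)=192, f_aa(-2)=-144, f_aa(4)=576; f_bb(-3)=-2.
Saddle points occur where the two diagonal entries have opposite signs: (-4, -3), (4, -3). Count: 2.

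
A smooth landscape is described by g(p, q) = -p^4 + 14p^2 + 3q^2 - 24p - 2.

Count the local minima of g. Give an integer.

g separates as a function of p plus a function of q, so ∇g=0 decouples.
∂g/∂p = -4(p - 2)(p - 1)(p + 3) = 0 at p ∈ {-3, 1, 2}; ∂g/∂q = 6q = 0 at q ∈ {0}.
The Hessian is diagonal: diag(g_pp, g_qq). Second derivatives: g_pp(-3)=-80, g_pp(1)=16, g_pp(2)=-20; g_qq(0)=6.
Local minima occur where both diagonal entries positive: (1, 0). Count: 1.

1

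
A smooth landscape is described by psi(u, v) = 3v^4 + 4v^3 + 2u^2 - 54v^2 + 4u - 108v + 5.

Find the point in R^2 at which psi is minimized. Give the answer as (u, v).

psi(u,v) separates as P(u) + Q(v) + 5, so its minimum is min P + min Q + 5.
P'(u) = 4u + 4 vanishes at u ∈ {-1}; Q'(v) = 12(v - 3)(v + 1)(v + 3) vanishes at v ∈ {-3, -1, 3}.
Local minima of P (where P''>0): P(-1)=-2. Local minima of Q: Q(-3)=-27, Q(3)=-459.
So the global minimum of psi is P(-1) + Q(3) + 5 = -2 − 459 + 5 = -456, attained at (-1, 3).

(-1, 3)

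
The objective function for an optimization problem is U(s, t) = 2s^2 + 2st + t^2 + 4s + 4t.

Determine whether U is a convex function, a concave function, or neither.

U is quadratic, so its Hessian is the constant matrix H = [[4, 2], [2, 2]].
det(H) = 4, tr(H) = 6.
det(H) > 0 and tr(H) > 0, so H is positive definite everywhere: convex.

convex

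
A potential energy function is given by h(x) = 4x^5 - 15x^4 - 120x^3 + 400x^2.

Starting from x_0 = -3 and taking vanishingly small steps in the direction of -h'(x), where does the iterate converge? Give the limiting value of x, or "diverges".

h'(x) = 20x(x - 5)(x - 2)(x + 4), so h'(-3) = -2400.
Gradient descent moves in the -h' direction, i.e. x is increasing.
The nearest critical point in that direction is x = 0, where h'' = 800 > 0 (a local minimum). The iterate converges there.

0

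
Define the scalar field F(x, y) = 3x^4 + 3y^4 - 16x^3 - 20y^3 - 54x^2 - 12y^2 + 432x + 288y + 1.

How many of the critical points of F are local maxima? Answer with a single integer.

F separates as a function of x plus a function of y, so ∇F=0 decouples.
∂F/∂x = 12(x - 4)(x - 3)(x + 3) = 0 at x ∈ {-3, 3, 4}; ∂F/∂y = 12(y - 4)(y - 3)(y + 2) = 0 at y ∈ {-2, 3, 4}.
The Hessian is diagonal: diag(F_xx, F_yy). Second derivatives: F_xx(-3)=504, F_xx(3)=-72, F_xx(4)=84; F_yy(-2)=360, F_yy(3)=-60, F_yy(4)=72.
Local maxima occur where both diagonal entries negative: (3, 3). Count: 1.

1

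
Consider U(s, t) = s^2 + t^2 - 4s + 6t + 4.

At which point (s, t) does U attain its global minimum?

(2, -3)

U(s,t) separates as P(s) + Q(t) + 4, so its minimum is min P + min Q + 4.
P'(s) = 2s - 4 vanishes at s ∈ {2}; Q'(t) = 2(t + 3) vanishes at t ∈ {-3}.
Local minima of P (where P''>0): P(2)=-4. Local minima of Q: Q(-3)=-9.
So the global minimum of U is P(2) + Q(-3) + 4 = -4 − 9 + 4 = -9, attained at (2, -3).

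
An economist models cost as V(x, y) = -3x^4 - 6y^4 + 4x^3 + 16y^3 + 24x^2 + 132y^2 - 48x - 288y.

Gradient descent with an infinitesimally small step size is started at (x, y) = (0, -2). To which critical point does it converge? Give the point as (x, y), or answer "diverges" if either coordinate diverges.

V is separable, so gradient descent decouples: x follows -∂V/∂x, y follows -∂V/∂y.
∂V/∂x = -12(x - 2)(x - 1)(x + 2); at x=0 this is -48, so x increases.
∂V/∂y = -24(y - 4)(y - 1)(y + 3); at y=-2 this is -432, so y increases.
x converges to its nearest critical value 1 (a local min of the x-part); y converges to 1. The iterate converges to (1, 1).

(1, 1)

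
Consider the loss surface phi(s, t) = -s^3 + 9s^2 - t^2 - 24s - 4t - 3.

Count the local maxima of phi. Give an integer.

phi separates as a function of s plus a function of t, so ∇phi=0 decouples.
∂phi/∂s = -3(s - 4)(s - 2) = 0 at s ∈ {2, 4}; ∂phi/∂t = -2(t + 2) = 0 at t ∈ {-2}.
The Hessian is diagonal: diag(phi_ss, phi_tt). Second derivatives: phi_ss(2)=6, phi_ss(4)=-6; phi_tt(-2)=-2.
Local maxima occur where both diagonal entries negative: (4, -2). Count: 1.

1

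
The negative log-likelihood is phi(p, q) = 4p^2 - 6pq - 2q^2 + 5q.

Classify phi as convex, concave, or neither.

neither

phi is quadratic, so its Hessian is the constant matrix H = [[8, -6], [-6, -4]].
det(H) = -68, tr(H) = 4.
det(H) < 0, so H is indefinite: neither convex nor concave.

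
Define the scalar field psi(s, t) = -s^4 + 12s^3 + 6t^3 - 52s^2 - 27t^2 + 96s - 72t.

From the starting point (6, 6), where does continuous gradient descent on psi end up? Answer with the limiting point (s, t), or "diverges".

diverges

psi is separable, so gradient descent decouples: s follows -∂psi/∂s, t follows -∂psi/∂t.
∂psi/∂s = -4(s - 4)(s - 3)(s - 2); at s=6 this is -96, so s increases.
∂psi/∂t = 18(t - 4)(t + 1); at t=6 this is 252, so t decreases.
The s-coordinate has no critical point in that direction and runs off to infinity.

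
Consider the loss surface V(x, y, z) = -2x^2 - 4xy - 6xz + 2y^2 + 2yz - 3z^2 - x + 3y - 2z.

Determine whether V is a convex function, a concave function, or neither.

neither

V is quadratic, so its Hessian is the constant matrix H = [[-4, -4, -6], [-4, 4, 2], [-6, 2, -6]].
Leading principal minors: -4, -32, 160.
Neither pattern holds ⇒ H is indefinite ⇒ neither convex nor concave.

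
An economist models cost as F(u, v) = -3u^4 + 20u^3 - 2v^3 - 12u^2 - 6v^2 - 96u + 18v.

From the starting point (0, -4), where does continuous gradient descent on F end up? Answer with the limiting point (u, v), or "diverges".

F is separable, so gradient descent decouples: u follows -∂F/∂u, v follows -∂F/∂v.
∂F/∂u = -12(u - 4)(u - 2)(u + 1); at u=0 this is -96, so u increases.
∂F/∂v = -6(v - 1)(v + 3); at v=-4 this is -30, so v increases.
u converges to its nearest critical value 2 (a local min of the u-part); v converges to -3. The iterate converges to (2, -3).

(2, -3)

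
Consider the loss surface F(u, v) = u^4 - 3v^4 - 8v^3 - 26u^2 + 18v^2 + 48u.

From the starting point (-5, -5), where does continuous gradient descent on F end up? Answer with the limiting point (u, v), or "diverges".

diverges

F is separable, so gradient descent decouples: u follows -∂F/∂u, v follows -∂F/∂v.
∂F/∂u = 4(u - 3)(u - 1)(u + 4); at u=-5 this is -192, so u increases.
∂F/∂v = -12v(v - 1)(v + 3); at v=-5 this is 720, so v decreases.
The v-coordinate has no critical point in that direction and runs off to infinity.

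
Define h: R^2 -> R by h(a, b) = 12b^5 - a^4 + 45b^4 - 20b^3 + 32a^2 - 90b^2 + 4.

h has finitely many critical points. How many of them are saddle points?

6

h separates as a function of a plus a function of b, so ∇h=0 decouples.
∂h/∂a = -4a(a - 4)(a + 4) = 0 at a ∈ {-4, 0, 4}; ∂h/∂b = 60b(b - 1)(b + 1)(b + 3) = 0 at b ∈ {-3, -1, 0, 1}.
The Hessian is diagonal: diag(h_aa, h_bb). Second derivatives: h_aa(-4)=-128, h_aa(0)=64, h_aa(4)=-128; h_bb(-3)=-1440, h_bb(-1)=240, h_bb(0)=-180, h_bb(1)=480.
Saddle points occur where the two diagonal entries have opposite signs: (-4, -1), (-4, 1), (0, -3), (0, 0), (4, -1), (4, 1). Count: 6.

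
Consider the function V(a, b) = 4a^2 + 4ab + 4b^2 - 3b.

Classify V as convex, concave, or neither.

convex

V is quadratic, so its Hessian is the constant matrix H = [[8, 4], [4, 8]].
det(H) = 48, tr(H) = 16.
det(H) > 0 and tr(H) > 0, so H is positive definite everywhere: convex.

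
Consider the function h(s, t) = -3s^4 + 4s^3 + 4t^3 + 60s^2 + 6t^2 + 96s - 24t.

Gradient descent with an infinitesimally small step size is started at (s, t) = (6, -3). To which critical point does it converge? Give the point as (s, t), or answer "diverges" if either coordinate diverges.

h is separable, so gradient descent decouples: s follows -∂h/∂s, t follows -∂h/∂t.
∂h/∂s = -12(s - 4)(s + 1)(s + 2); at s=6 this is -1344, so s increases.
∂h/∂t = 12(t - 1)(t + 2); at t=-3 this is 48, so t decreases.
The s-coordinate has no critical point in that direction and runs off to infinity.

diverges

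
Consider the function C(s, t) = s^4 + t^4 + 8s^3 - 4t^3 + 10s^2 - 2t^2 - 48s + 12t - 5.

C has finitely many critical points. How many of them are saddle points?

C separates as a function of s plus a function of t, so ∇C=0 decouples.
∂C/∂s = 4(s - 1)(s + 3)(s + 4) = 0 at s ∈ {-4, -3, 1}; ∂C/∂t = 4(t - 3)(t - 1)(t + 1) = 0 at t ∈ {-1, 1, 3}.
The Hessian is diagonal: diag(C_ss, C_tt). Second derivatives: C_ss(-4)=20, C_ss(-3)=-16, C_ss(1)=80; C_tt(-1)=32, C_tt(1)=-16, C_tt(3)=32.
Saddle points occur where the two diagonal entries have opposite signs: (-4, 1), (-3, -1), (-3, 3), (1, 1). Count: 4.

4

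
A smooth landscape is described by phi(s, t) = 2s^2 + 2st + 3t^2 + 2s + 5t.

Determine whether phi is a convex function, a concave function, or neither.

phi is quadratic, so its Hessian is the constant matrix H = [[4, 2], [2, 6]].
det(H) = 20, tr(H) = 10.
det(H) > 0 and tr(H) > 0, so H is positive definite everywhere: convex.

convex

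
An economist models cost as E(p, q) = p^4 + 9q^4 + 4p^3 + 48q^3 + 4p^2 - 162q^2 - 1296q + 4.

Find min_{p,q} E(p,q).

-3317

E(p,q) separates as A(p) + B(q) + 4, so its minimum is min A + min B + 4.
A'(p) = 4p(p + 1)(p + 2) vanishes at p ∈ {-2, -1, 0}; B'(q) = 36(q - 3)(q + 3)(q + 4) vanishes at q ∈ {-4, -3, 3}.
Local minima of A (where A''>0): A(-2)=0, A(0)=0. Local minima of B: B(-4)=1824, B(3)=-3321.
So the global minimum of E is A(-2) + B(3) + 4 = 0 − 3321 + 4 = -3317, attained at (-2, 3).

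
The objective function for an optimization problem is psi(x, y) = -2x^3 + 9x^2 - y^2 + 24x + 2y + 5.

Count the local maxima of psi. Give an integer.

1

psi separates as a function of x plus a function of y, so ∇psi=0 decouples.
∂psi/∂x = -6(x - 4)(x + 1) = 0 at x ∈ {-1, 4}; ∂psi/∂y = -2(y - 1) = 0 at y ∈ {1}.
The Hessian is diagonal: diag(psi_xx, psi_yy). Second derivatives: psi_xx(-1)=30, psi_xx(4)=-30; psi_yy(1)=-2.
Local maxima occur where both diagonal entries negative: (4, 1). Count: 1.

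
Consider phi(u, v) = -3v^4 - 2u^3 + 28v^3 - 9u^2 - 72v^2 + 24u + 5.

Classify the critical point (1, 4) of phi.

The mixed partial ∂²phi/∂u∂v is 0, so the Hessian at any point is diag(phi_uu, phi_vv) = diag(-6(2u + 3), 12(-3v^2 + 14v - 12)).
At (1, 4): H = diag(-30, -48).
Both eigenvalues are negative, so H is negative definite: a local maximum.

local maximum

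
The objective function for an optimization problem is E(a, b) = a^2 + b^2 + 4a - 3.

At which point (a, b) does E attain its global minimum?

(-2, 0)

E(a,b) separates as P(a) + Q(b) − 3, so its minimum is min P + min Q − 3.
P'(a) = 2a + 4 vanishes at a ∈ {-2}; Q'(b) = 2b vanishes at b ∈ {0}.
Local minima of P (where P''>0): P(-2)=-4. Local minima of Q: Q(0)=0.
So the global minimum of E is P(-2) + Q(0) − 3 = -4 + 0 − 3 = -7, attained at (-2, 0).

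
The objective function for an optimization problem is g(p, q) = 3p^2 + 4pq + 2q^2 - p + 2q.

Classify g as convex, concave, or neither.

convex

g is quadratic, so its Hessian is the constant matrix H = [[6, 4], [4, 4]].
det(H) = 8, tr(H) = 10.
det(H) > 0 and tr(H) > 0, so H is positive definite everywhere: convex.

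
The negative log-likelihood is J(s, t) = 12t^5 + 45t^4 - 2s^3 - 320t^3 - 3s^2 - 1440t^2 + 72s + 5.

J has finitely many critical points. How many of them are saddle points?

J separates as a function of s plus a function of t, so ∇J=0 decouples.
∂J/∂s = -6(s - 3)(s + 4) = 0 at s ∈ {-4, 3}; ∂J/∂t = 60t(t - 4)(t + 3)(t + 4) = 0 at t ∈ {-4, -3, 0, 4}.
The Hessian is diagonal: diag(J_ss, J_tt). Second derivatives: J_ss(-4)=42, J_ss(3)=-42; J_tt(-4)=-1920, J_tt(-3)=1260, J_tt(0)=-2880, J_tt(4)=13440.
Saddle points occur where the two diagonal entries have opposite signs: (-4, -4), (-4, 0), (3, -3), (3, 4). Count: 4.

4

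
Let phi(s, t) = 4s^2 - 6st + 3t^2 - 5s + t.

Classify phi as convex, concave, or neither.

phi is quadratic, so its Hessian is the constant matrix H = [[8, -6], [-6, 6]].
det(H) = 12, tr(H) = 14.
det(H) > 0 and tr(H) > 0, so H is positive definite everywhere: convex.

convex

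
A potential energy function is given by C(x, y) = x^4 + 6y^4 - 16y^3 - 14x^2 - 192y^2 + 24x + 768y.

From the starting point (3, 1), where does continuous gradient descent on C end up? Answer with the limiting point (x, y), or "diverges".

C is separable, so gradient descent decouples: x follows -∂C/∂x, y follows -∂C/∂y.
∂C/∂x = 4(x - 2)(x - 1)(x + 3); at x=3 this is 48, so x decreases.
∂C/∂y = 24(y - 4)(y - 2)(y + 4); at y=1 this is 360, so y decreases.
x converges to its nearest critical value 2 (a local min of the x-part); y converges to -4. The iterate converges to (2, -4).

(2, -4)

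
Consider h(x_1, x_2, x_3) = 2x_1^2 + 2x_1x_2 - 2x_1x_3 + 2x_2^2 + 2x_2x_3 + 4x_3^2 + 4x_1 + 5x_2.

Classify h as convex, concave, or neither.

h is quadratic, so its Hessian is the constant matrix H = [[4, 2, -2], [2, 4, 2], [-2, 2, 8]].
Leading principal minors: 4, 12, 48.
All positive ⇒ H ≻ 0 ⇒ convex.

convex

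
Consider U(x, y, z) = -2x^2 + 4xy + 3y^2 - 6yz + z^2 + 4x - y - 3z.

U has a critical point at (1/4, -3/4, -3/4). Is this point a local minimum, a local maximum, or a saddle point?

The Hessian is constant: H = [[-4, 4, 0], [4, 6, -6], [0, -6, 2]].
Leading principal minors: Δ₁ = -4, Δ₂ = -40, Δ₃ = 64.
The minors fit neither the all-positive nor the alternating-sign pattern, so H is indefinite: a saddle point.

saddle point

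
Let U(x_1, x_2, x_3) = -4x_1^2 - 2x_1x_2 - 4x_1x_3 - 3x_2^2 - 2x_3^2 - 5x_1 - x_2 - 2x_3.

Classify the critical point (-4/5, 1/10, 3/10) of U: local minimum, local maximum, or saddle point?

The Hessian is constant: H = [[-8, -2, -4], [-2, -6, 0], [-4, 0, -4]].
Leading principal minors: Δ₁ = -8, Δ₂ = 44, Δ₃ = -80.
The minors alternate sign starting negative (−, +, −), so H is negative definite: a local maximum.

local maximum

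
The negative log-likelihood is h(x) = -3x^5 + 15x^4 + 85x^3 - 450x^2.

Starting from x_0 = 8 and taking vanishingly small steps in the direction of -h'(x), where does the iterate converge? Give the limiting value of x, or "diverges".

h'(x) = -15x(x - 5)(x - 3)(x + 4), so h'(8) = -21600.
Gradient descent moves in the -h' direction, i.e. x is increasing.
There is no critical point above x=8, and h' keeps the same sign, so the iterate runs off to +∞.

diverges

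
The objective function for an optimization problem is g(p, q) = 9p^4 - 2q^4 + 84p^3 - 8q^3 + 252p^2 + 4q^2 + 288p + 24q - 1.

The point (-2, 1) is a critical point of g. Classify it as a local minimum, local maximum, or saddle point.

The mixed partial ∂²g/∂p∂q is 0, so the Hessian at any point is diag(g_pp, g_qq) = diag(36(3p^2 + 14p + 14), 8(-3q^2 - 6q + 1)).
At (-2, 1): H = diag(-72, -64).
Both eigenvalues are negative, so H is negative definite: a local maximum.

local maximum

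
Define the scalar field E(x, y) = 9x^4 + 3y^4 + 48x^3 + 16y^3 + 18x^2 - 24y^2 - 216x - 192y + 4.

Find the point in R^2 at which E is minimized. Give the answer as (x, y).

E(x,y) separates as P(x) + Q(y) + 4, so its minimum is min P + min Q + 4.
P'(x) = 36(x - 1)(x + 2)(x + 3) vanishes at x ∈ {-3, -2, 1}; Q'(y) = 12(y - 2)(y + 2)(y + 4) vanishes at y ∈ {-4, -2, 2}.
Local minima of P (where P''>0): P(-3)=243, P(1)=-141. Local minima of Q: Q(-4)=128, Q(2)=-304.
So the global minimum of E is P(1) + Q(2) + 4 = -141 − 304 + 4 = -441, attained at (1, 2).

(1, 2)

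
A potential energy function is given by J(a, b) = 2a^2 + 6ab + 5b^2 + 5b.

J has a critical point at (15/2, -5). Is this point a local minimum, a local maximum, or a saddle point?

local minimum

The Hessian of J is constant: H = [[4, 6], [6, 10]].
det(H) = 4·10 − 6² = 4.
det(H) > 0 and tr(H) = 14 > 0, so H is positive definite and the point is a local minimum.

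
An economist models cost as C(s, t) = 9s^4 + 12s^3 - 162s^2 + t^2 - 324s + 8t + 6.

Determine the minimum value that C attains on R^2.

-1387

C(s,t) separates as P(s) + Q(t) + 6, so its minimum is min P + min Q + 6.
P'(s) = 36(s - 3)(s + 1)(s + 3) vanishes at s ∈ {-3, -1, 3}; Q'(t) = 2(t + 4) vanishes at t ∈ {-4}.
Local minima of P (where P''>0): P(-3)=-81, P(3)=-1377. Local minima of Q: Q(-4)=-16.
So the global minimum of C is P(3) + Q(-4) + 6 = -1377 − 16 + 6 = -1387, attained at (3, -4).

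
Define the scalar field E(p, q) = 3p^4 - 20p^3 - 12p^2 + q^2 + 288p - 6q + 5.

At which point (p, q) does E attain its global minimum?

(-2, 3)

E(p,q) separates as A(p) + B(q) + 5, so its minimum is min A + min B + 5.
A'(p) = 12(p - 4)(p - 3)(p + 2) vanishes at p ∈ {-2, 3, 4}; B'(q) = 2q - 6 vanishes at q ∈ {3}.
Local minima of A (where A''>0): A(-2)=-416, A(4)=448. Local minima of B: B(3)=-9.
So the global minimum of E is A(-2) + B(3) + 5 = -416 − 9 + 5 = -420, attained at (-2, 3).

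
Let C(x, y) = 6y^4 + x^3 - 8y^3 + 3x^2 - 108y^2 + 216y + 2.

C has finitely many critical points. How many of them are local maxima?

C separates as a function of x plus a function of y, so ∇C=0 decouples.
∂C/∂x = 3x(x + 2) = 0 at x ∈ {-2, 0}; ∂C/∂y = 24(y - 3)(y - 1)(y + 3) = 0 at y ∈ {-3, 1, 3}.
The Hessian is diagonal: diag(C_xx, C_yy). Second derivatives: C_xx(-2)=-6, C_xx(0)=6; C_yy(-3)=576, C_yy(1)=-192, C_yy(3)=288.
Local maxima occur where both diagonal entries negative: (-2, 1). Count: 1.

1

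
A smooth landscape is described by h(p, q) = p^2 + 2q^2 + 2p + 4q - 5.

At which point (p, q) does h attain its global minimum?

(-1, -1)

h(p,q) separates as A(p) + B(q) − 5, so its minimum is min A + min B − 5.
A'(p) = 2p + 2 vanishes at p ∈ {-1}; B'(q) = 4q + 4 vanishes at q ∈ {-1}.
Local minima of A (where A''>0): A(-1)=-1. Local minima of B: B(-1)=-2.
So the global minimum of h is A(-1) + B(-1) − 5 = -1 − 2 − 5 = -8, attained at (-1, -1).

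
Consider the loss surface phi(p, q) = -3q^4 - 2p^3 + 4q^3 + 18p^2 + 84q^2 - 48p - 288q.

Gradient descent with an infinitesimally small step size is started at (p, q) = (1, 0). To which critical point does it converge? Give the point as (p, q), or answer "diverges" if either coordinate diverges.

phi is separable, so gradient descent decouples: p follows -∂phi/∂p, q follows -∂phi/∂q.
∂phi/∂p = -6(p - 4)(p - 2); at p=1 this is -18, so p increases.
∂phi/∂q = -12(q - 3)(q - 2)(q + 4); at q=0 this is -288, so q increases.
p converges to its nearest critical value 2 (a local min of the p-part); q converges to 2. The iterate converges to (2, 2).

(2, 2)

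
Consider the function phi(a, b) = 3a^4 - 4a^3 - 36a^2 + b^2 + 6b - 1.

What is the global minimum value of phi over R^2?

phi(a,b) separates as P(a) + Q(b) − 1, so its minimum is min P + min Q − 1.
P'(a) = 12a(a - 3)(a + 2) vanishes at a ∈ {-2, 0, 3}; Q'(b) = 2b + 6 vanishes at b ∈ {-3}.
Local minima of P (where P''>0): P(-2)=-64, P(3)=-189. Local minima of Q: Q(-3)=-9.
So the global minimum of phi is P(3) + Q(-3) − 1 = -189 − 9 − 1 = -199, attained at (3, -3).

-199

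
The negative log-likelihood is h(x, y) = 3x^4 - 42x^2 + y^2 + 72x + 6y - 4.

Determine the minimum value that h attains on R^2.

-364

h(x,y) separates as P(x) + Q(y) − 4, so its minimum is min P + min Q − 4.
P'(x) = 12(x - 2)(x - 1)(x + 3) vanishes at x ∈ {-3, 1, 2}; Q'(y) = 2y + 6 vanishes at y ∈ {-3}.
Local minima of P (where P''>0): P(-3)=-351, P(2)=24. Local minima of Q: Q(-3)=-9.
So the global minimum of h is P(-3) + Q(-3) − 4 = -351 − 9 − 4 = -364, attained at (-3, -3).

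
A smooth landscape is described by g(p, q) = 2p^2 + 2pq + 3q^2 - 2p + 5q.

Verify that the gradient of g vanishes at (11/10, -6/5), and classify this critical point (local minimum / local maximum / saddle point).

local minimum

∇g = (4p + 2q - 2, 2p + 6q + 5); substituting (11/10, -6/5) gives ∇g = (0, 0), so (11/10, -6/5) is indeed a critical point.
The Hessian of g is constant: H = [[4, 2], [2, 6]].
det(H) = 4·6 − 2² = 20.
det(H) > 0 and tr(H) = 10 > 0, so H is positive definite and the point is a local minimum.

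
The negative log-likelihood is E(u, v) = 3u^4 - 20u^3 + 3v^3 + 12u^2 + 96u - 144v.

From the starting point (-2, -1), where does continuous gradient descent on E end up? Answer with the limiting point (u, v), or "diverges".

(-1, 4)

E is separable, so gradient descent decouples: u follows -∂E/∂u, v follows -∂E/∂v.
∂E/∂u = 12(u - 4)(u - 2)(u + 1); at u=-2 this is -288, so u increases.
∂E/∂v = 9(v - 4)(v + 4); at v=-1 this is -135, so v increases.
u converges to its nearest critical value -1 (a local min of the u-part); v converges to 4. The iterate converges to (-1, 4).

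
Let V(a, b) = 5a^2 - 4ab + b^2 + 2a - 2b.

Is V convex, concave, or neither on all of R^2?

V is quadratic, so its Hessian is the constant matrix H = [[10, -4], [-4, 2]].
det(H) = 4, tr(H) = 12.
det(H) > 0 and tr(H) > 0, so H is positive definite everywhere: convex.

convex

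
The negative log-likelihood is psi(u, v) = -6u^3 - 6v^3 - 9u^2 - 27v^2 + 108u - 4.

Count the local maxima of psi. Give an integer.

psi separates as a function of u plus a function of v, so ∇psi=0 decouples.
∂psi/∂u = -18(u - 2)(u + 3) = 0 at u ∈ {-3, 2}; ∂psi/∂v = -18v(v + 3) = 0 at v ∈ {-3, 0}.
The Hessian is diagonal: diag(psi_uu, psi_vv). Second derivatives: psi_uu(-3)=90, psi_uu(2)=-90; psi_vv(-3)=54, psi_vv(0)=-54.
Local maxima occur where both diagonal entries negative: (2, 0). Count: 1.

1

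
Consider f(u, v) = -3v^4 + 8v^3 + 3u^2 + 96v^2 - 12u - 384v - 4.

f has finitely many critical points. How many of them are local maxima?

0

f separates as a function of u plus a function of v, so ∇f=0 decouples.
∂f/∂u = 6(u - 2) = 0 at u ∈ {2}; ∂f/∂v = -12(v - 4)(v - 2)(v + 4) = 0 at v ∈ {-4, 2, 4}.
The Hessian is diagonal: diag(f_uu, f_vv). Second derivatives: f_uu(2)=6; f_vv(-4)=-576, f_vv(2)=144, f_vv(4)=-192.
Local maxima occur where both diagonal entries negative: none. Count: 0.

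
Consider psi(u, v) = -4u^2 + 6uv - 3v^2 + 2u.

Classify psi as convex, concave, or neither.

concave

psi is quadratic, so its Hessian is the constant matrix H = [[-8, 6], [6, -6]].
det(H) = 12, tr(H) = -14.
det(H) > 0 and tr(H) < 0, so H is negative definite everywhere: concave.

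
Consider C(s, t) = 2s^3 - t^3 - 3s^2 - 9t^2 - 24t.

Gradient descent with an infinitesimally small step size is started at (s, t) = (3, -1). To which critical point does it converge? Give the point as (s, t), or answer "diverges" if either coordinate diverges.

diverges

C is separable, so gradient descent decouples: s follows -∂C/∂s, t follows -∂C/∂t.
∂C/∂s = 6s(s - 1); at s=3 this is 36, so s decreases.
∂C/∂t = -3(t + 2)(t + 4); at t=-1 this is -9, so t increases.
The t-coordinate has no critical point in that direction and runs off to infinity.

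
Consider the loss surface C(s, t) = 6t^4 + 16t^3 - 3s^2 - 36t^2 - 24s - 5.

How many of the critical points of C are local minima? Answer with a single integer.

C separates as a function of s plus a function of t, so ∇C=0 decouples.
∂C/∂s = -6(s + 4) = 0 at s ∈ {-4}; ∂C/∂t = 24t(t - 1)(t + 3) = 0 at t ∈ {-3, 0, 1}.
The Hessian is diagonal: diag(C_ss, C_tt). Second derivatives: C_ss(-4)=-6; C_tt(-3)=288, C_tt(0)=-72, C_tt(1)=96.
Local minima occur where both diagonal entries positive: none. Count: 0.

0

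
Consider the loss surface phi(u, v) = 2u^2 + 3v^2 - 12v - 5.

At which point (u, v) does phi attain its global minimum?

phi(u,v) separates as P(u) + Q(v) − 5, so its minimum is min P + min Q − 5.
P'(u) = 4u vanishes at u ∈ {0}; Q'(v) = 6v - 12 vanishes at v ∈ {2}.
Local minima of P (where P''>0): P(0)=0. Local minima of Q: Q(2)=-12.
So the global minimum of phi is P(0) + Q(2) − 5 = 0 − 12 − 5 = -17, attained at (0, 2).

(0, 2)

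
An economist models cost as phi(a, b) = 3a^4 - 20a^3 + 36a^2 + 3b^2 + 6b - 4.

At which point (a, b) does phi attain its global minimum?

phi(a,b) separates as P(a) + Q(b) − 4, so its minimum is min P + min Q − 4.
P'(a) = 12a(a - 3)(a - 2) vanishes at a ∈ {0, 2, 3}; Q'(b) = 6b + 6 vanishes at b ∈ {-1}.
Local minima of P (where P''>0): P(0)=0, P(3)=27. Local minima of Q: Q(-1)=-3.
So the global minimum of phi is P(0) + Q(-1) − 4 = 0 − 3 − 4 = -7, attained at (0, -1).

(0, -1)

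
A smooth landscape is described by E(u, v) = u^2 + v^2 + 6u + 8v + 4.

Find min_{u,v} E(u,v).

-21

E(u,v) separates as P(u) + Q(v) + 4, so its minimum is min P + min Q + 4.
P'(u) = 2u + 6 vanishes at u ∈ {-3}; Q'(v) = 2v + 8 vanishes at v ∈ {-4}.
Local minima of P (where P''>0): P(-3)=-9. Local minima of Q: Q(-4)=-16.
So the global minimum of E is P(-3) + Q(-4) + 4 = -9 − 16 + 4 = -21, attained at (-3, -4).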